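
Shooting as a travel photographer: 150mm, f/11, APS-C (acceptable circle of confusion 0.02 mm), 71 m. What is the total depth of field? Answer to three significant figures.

189 m

Hyperfocal distance H = f²/(N·c) + f = 150²/(11 × 0.02) + 150 = 22500/0.22 + 150 ≈ 102422.7 mm ≈ 102.4 m.
Near limit Dn = s·(H − f)/(H + s − 2f) = 71000 × (102422.7 − 150) / (102422.7 + 71000 − 2 × 150) = 71000 × 102272.7 / 173122.7 ≈ 41943 mm.
Far limit Df = s·(H − f)/(H − s) = 71000 × (102422.7 − 150) / (102422.7 − 71000) = 71000 × 102272.7 / 31422.7 ≈ 231086 mm.
Depth of field = Df − Dn = 231086 − 41943 ≈ 189143 mm ≈ 189 m.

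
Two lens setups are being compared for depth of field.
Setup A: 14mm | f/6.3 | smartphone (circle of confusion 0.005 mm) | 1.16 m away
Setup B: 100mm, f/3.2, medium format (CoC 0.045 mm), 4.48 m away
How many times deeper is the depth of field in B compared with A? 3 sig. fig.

Setup A: H = 14²/(6.3×0.005) + 14 ≈ 6236.2 mm; DoF = Df − Dn = 1421.88 − 979.58 ≈ 442.30 mm.
Setup B: H = 100²/(3.2×0.045) + 100 ≈ 69544.4 mm; DoF = Df − Dn = 4781.58 − 4214.20 ≈ 567.38 mm.
Ratio = 567.38 / 442.30 ≈ 1.28.

1.28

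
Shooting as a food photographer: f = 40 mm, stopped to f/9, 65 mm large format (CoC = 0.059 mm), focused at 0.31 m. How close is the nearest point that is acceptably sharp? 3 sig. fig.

Hyperfocal distance H = f²/(N·c) + f = 40²/(9 × 0.059) + 40 = 1600/0.531 + 40 ≈ 3053.2 mm ≈ 3.053 m.
Near limit Dn = s·(H − f)/(H + s − 2f) = 310 × (3053.2 − 40) / (3053.2 + 310 − 2 × 40) = 310 × 3013.2 / 3283.2 ≈ 284.51 mm.

285 mm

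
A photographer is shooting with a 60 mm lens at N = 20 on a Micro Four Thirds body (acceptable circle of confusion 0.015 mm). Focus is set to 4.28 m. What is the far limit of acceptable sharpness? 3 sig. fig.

Hyperfocal distance H = f²/(N·c) + f = 60²/(20 × 0.015) + 60 = 3600/0.3 + 60 ≈ 12060.0 mm ≈ 12.06 m.
Far limit Df = s·(H − f)/(H − s) = 4280 × (12060.0 − 60) / (12060.0 − 4280) = 4280 × 12000.0 / 7780.0 ≈ 6601.5 mm ≈ 6.60 m.

6.60 m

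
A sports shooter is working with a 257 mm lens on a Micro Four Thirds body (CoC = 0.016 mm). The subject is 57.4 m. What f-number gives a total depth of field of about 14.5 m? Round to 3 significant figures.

Write h = H − f = f²/(N·c). The thin-lens limits are Dn = s·h/(h + (s−f)) and Df = s·h/(h − (s−f)), so DoF = Df − Dn = 2·s·(s−f)·h / (h² − (s−f)²).
That is a quadratic in h: DoF·h² − 2·s·(s−f)·h − DoF·(s−f)² = 0 ⇒ h = (s−f)·(s + √(s² + DoF²)) / DoF = 57143 × (57400 + √(57400² + 14500²)) / 14500 = 57143 × (57400 + 59203.1) / 14500 ≈ 459521 mm.
Then N = f²/(c·h) = 257² / (0.016 × 459521) = 66049 / 7352.3 ≈ 8.98.

f/8.98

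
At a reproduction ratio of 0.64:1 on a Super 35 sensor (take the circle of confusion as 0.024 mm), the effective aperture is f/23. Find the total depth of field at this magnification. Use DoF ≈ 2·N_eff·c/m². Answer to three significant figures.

At magnification m, DoF ≈ 2·N_eff·c/m² = 2 × 23 × 0.024 / 0.64² = 1.104 / 0.4096 ≈ 2.7 mm.

2.70 mm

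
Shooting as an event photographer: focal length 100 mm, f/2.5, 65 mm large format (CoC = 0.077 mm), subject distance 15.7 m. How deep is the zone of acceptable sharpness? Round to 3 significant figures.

10.4 m

Hyperfocal distance H = f²/(N·c) + f = 100²/(2.5 × 0.077) + 100 = 10000/0.1925 + 100 ≈ 52048.1 mm ≈ 52.05 m.
Near limit Dn = s·(H − f)/(H + s − 2f) = 15700 × (52048.1 − 100) / (52048.1 + 15700 − 2 × 100) = 15700 × 51948.1 / 67548.1 ≈ 12074 mm.
Far limit Df = s·(H − f)/(H − s) = 15700 × (52048.1 − 100) / (52048.1 − 15700) = 15700 × 51948.1 / 36348.1 ≈ 22438 mm.
Depth of field = Df − Dn = 22438 − 12074 ≈ 10364 mm ≈ 10.4 m.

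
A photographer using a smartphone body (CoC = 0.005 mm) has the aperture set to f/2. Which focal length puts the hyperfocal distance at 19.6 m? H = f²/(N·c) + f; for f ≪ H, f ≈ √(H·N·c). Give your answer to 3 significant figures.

14.0 mm

From H = f²/(N·c) + f, with f ≪ H: f ≈ √(H·N·c) = √(19600 × 2 × 0.005) = √196.00 ≈ 14.00 mm.
The +f correction barely moves this — solving exactly, f² + N·c·f − N·c·H = 0 ⇒ f = (−N·c + √((N·c)² + 4·N·c·H))/2 = (−0.01 + √784.00)/2 ≈ 13.995 mm, so f ≈ 14.0 mm.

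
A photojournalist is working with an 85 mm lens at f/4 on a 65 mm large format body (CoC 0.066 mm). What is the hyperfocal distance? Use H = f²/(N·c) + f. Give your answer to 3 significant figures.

27.5 m

Hyperfocal distance H = f²/(N·c) + f = 85²/(4 × 0.066) + 85 = 7225/0.264 + 85 ≈ 27452.4 mm ≈ 27.5 m.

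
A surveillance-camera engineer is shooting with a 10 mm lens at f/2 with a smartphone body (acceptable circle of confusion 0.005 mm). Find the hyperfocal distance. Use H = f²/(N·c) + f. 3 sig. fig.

Hyperfocal distance H = f²/(N·c) + f = 10²/(2 × 0.005) + 10 = 100/0.01 + 10 ≈ 10010.0 mm ≈ 10.0 m.

10.0 m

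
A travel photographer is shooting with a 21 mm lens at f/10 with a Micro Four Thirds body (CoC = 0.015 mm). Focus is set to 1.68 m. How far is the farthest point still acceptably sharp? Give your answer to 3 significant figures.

3.86 m

Hyperfocal distance H = f²/(N·c) + f = 21²/(10 × 0.015) + 21 = 441/0.15 + 21 ≈ 2961.0 mm ≈ 2.961 m.
Far limit Df = s·(H − f)/(H − s) = 1680 × (2961.0 − 21) / (2961.0 − 1680) = 1680 × 2940.0 / 1281.0 ≈ 3855.7 mm ≈ 3.86 m.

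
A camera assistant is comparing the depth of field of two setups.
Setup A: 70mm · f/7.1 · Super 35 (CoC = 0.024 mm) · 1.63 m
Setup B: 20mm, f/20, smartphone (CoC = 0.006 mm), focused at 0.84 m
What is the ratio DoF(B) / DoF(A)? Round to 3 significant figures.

Setup A: H = 70²/(7.1×0.024) + 70 ≈ 28825.9 mm; DoF = Df − Dn = 1723.50 − 1546.12 ≈ 177.38 mm.
Setup B: H = 20²/(20×0.006) + 20 ≈ 3353.3 mm; DoF = Df − Dn = 1114.06 − 674.16 ≈ 439.90 mm.
Ratio = 439.90 / 177.38 ≈ 2.48.

2.48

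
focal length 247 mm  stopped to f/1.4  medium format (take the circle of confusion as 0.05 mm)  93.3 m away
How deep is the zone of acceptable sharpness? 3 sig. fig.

Hyperfocal distance H = f²/(N·c) + f = 247²/(1.4 × 0.05) + 247 = 61009/0.07 + 247 ≈ 871804.1 mm ≈ 871.8 m.
Near limit Dn = s·(H − f)/(H + s − 2f) = 93300 × (871804.1 − 247) / (871804.1 + 93300 − 2 × 247) = 93300 × 871557.1 / 964610.1 ≈ 84300 mm.
Far limit Df = s·(H − f)/(H − s) = 93300 × (871804.1 − 247) / (871804.1 − 93300) = 93300 × 871557.1 / 778504.1 ≈ 104452 mm.
Depth of field = Df − Dn = 104452 − 84300 ≈ 20152 mm ≈ 20.2 m.

20.2 m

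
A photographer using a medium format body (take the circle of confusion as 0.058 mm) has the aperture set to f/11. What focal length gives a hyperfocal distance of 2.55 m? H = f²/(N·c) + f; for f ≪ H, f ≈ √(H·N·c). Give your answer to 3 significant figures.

40.0 mm

From H = f²/(N·c) + f, with f ≪ H: f ≈ √(H·N·c) = √(2550 × 11 × 0.058) = √1626.9 ≈ 40.33 mm.
Exact: f² + N·c·f − N·c·H = 0 ⇒ f = (−N·c + √((N·c)² + 4·N·c·H))/2 = (−0.638 + √6508.0)/2 ≈ 40.017 mm ≈ 40.0 mm.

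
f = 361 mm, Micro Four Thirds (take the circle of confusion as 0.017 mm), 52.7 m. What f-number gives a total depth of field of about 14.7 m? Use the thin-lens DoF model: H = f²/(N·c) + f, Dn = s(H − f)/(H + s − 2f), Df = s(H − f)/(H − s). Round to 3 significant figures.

Write h = H − f = f²/(N·c). The thin-lens limits are Dn = s·h/(h + (s−f)) and Df = s·h/(h − (s−f)), so DoF = Df − Dn = 2·s·(s−f)·h / (h² − (s−f)²).
That is a quadratic in h: DoF·h² − 2·s·(s−f)·h − DoF·(s−f)² = 0 ⇒ h = (s−f)·(s + √(s² + DoF²)) / DoF = 52339 × (52700 + √(52700² + 14700²)) / 14700 = 52339 × (52700 + 54711.8) / 14700 ≈ 382437 mm.
Then N = f²/(c·h) = 361² / (0.017 × 382437) = 130321 / 6501.4 ≈ 20.

f/20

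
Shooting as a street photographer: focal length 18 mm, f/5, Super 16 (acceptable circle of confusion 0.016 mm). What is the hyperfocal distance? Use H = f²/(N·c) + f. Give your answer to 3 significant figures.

Hyperfocal distance H = f²/(N·c) + f = 18²/(5 × 0.016) + 18 = 324/0.08 + 18 ≈ 4068.0 mm ≈ 4.07 m.

4.07 m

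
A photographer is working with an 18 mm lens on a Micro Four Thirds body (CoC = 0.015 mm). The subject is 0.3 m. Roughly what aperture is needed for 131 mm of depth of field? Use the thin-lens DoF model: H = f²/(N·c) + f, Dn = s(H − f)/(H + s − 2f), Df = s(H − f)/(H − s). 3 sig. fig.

Write h = H − f = f²/(N·c). The thin-lens limits are Dn = s·h/(h + (s−f)) and Df = s·h/(h − (s−f)), so DoF = Df − Dn = 2·s·(s−f)·h / (h² − (s−f)²).
That is a quadratic in h: DoF·h² − 2·s·(s−f)·h − DoF·(s−f)² = 0 ⇒ h = (s−f)·(s + √(s² + DoF²)) / DoF = 282 × (300 + √(300² + 131²)) / 131 = 282 × (300 + 327.355) / 131 ≈ 1350.5 mm.
Then N = f²/(c·h) = 18² / (0.015 × 1350.5) = 324 / 20.257 ≈ 16.

f/16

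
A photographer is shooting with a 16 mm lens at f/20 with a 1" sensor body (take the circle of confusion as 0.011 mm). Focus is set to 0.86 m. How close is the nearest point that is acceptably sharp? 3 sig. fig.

Hyperfocal distance H = f²/(N·c) + f = 16²/(20 × 0.011) + 16 = 256/0.22 + 16 ≈ 1179.6 mm ≈ 1.180 m.
Near limit Dn = s·(H − f)/(H + s − 2f) = 860 × (1179.6 − 16) / (1179.6 + 860 − 2 × 16) = 860 × 1163.6 / 2007.6 ≈ 498.46 mm.

498 mm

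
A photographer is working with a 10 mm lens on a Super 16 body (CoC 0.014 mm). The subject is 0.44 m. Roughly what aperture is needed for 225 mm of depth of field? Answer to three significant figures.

f/4

Write h = H − f = f²/(N·c). The thin-lens limits are Dn = s·h/(h + (s−f)) and Df = s·h/(h − (s−f)), so DoF = Df − Dn = 2·s·(s−f)·h / (h² − (s−f)²).
That is a quadratic in h: DoF·h² − 2·s·(s−f)·h − DoF·(s−f)² = 0 ⇒ h = (s−f)·(s + √(s² + DoF²)) / DoF = 430 × (440 + √(440² + 225²)) / 225 = 430 × (440 + 494.191) / 225 ≈ 1785.3 mm.
Then N = f²/(c·h) = 10² / (0.014 × 1785.3) = 100 / 24.995 ≈ 4.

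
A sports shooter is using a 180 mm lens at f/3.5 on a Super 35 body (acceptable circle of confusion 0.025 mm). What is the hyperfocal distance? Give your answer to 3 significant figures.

Hyperfocal distance H = f²/(N·c) + f = 180²/(3.5 × 0.025) + 180 = 32400/0.0875 + 180 ≈ 370465.7 mm ≈ 370 m.

370 m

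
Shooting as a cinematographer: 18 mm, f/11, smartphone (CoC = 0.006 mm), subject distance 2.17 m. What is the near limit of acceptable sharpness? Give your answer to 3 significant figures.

1.51 m

Hyperfocal distance H = f²/(N·c) + f = 18²/(11 × 0.006) + 18 = 324/0.066 + 18 ≈ 4927.1 mm ≈ 4.927 m.
Near limit Dn = s·(H − f)/(H + s − 2f) = 2170 × (4927.1 − 18) / (4927.1 + 2170 − 2 × 18) = 2170 × 4909.1 / 7061.1 ≈ 1508.7 mm ≈ 1.51 m.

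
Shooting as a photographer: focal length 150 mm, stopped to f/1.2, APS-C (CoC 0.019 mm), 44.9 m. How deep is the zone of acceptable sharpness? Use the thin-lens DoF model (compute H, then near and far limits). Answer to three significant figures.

4.08 m

Hyperfocal distance H = f²/(N·c) + f = 150²/(1.2 × 0.019) + 150 = 22500/0.0228 + 150 ≈ 986992.1 mm ≈ 987.0 m.
Near limit Dn = s·(H − f)/(H + s − 2f) = 44900 × (986992.1 − 150) / (986992.1 + 44900 − 2 × 150) = 44900 × 986842.1 / 1031592.1 ≈ 42952.3 mm.
Far limit Df = s·(H − f)/(H − s) = 44900 × (986992.1 − 150) / (986992.1 − 44900) = 44900 × 986842.1 / 942092.1 ≈ 47032.8 mm.
Depth of field = Df − Dn = 47032.8 − 42952.3 ≈ 4080.5 mm ≈ 4.08 m.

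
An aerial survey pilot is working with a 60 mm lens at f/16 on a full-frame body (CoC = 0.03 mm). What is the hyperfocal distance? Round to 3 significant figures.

7.56 m

Hyperfocal distance H = f²/(N·c) + f = 60²/(16 × 0.03) + 60 = 3600/0.48 + 60 ≈ 7560.0 mm ≈ 7.56 m.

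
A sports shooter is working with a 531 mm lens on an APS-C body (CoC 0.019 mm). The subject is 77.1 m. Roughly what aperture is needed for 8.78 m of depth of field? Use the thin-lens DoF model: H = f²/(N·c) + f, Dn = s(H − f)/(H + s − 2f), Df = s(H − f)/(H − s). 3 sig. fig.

f/11

Write h = H − f = f²/(N·c). The thin-lens limits are Dn = s·h/(h + (s−f)) and Df = s·h/(h − (s−f)), so DoF = Df − Dn = 2·s·(s−f)·h / (h² − (s−f)²).
That is a quadratic in h: DoF·h² − 2·s·(s−f)·h − DoF·(s−f)² = 0 ⇒ h = (s−f)·(s + √(s² + DoF²)) / DoF = 76569 × (77100 + √(77100² + 8780²)) / 8780 = 76569 × (77100 + 77598.3) / 8780 ≈ 1349100 mm.
Then N = f²/(c·h) = 531² / (0.019 × 1349100) = 281961 / 25633 ≈ 11.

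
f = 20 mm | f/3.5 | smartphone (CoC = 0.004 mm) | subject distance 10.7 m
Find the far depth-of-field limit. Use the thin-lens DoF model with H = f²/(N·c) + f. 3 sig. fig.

Hyperfocal distance H = f²/(N·c) + f = 20²/(3.5 × 0.004) + 20 = 400/0.014 + 20 ≈ 28591.4 mm ≈ 28.59 m.
Far limit Df = s·(H − f)/(H − s) = 10700 × (28591.4 − 20) / (28591.4 − 10700) = 10700 × 28571.4 / 17891.4 ≈ 17087 mm ≈ 17.1 m.

17.1 m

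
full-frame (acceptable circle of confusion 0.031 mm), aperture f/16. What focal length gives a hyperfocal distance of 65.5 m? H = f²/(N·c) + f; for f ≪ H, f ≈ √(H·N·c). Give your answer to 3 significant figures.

From H = f²/(N·c) + f, with f ≪ H: f ≈ √(H·N·c) = √(65500 × 16 × 0.031) = √32488 ≈ 180.2 mm.
The +f correction barely moves this — solving exactly, f² + N·c·f − N·c·H = 0 ⇒ f = (−N·c + √((N·c)² + 4·N·c·H))/2 = (−0.496 + √129952)/2 ≈ 180.00 mm, so f ≈ 180 mm.

180 mm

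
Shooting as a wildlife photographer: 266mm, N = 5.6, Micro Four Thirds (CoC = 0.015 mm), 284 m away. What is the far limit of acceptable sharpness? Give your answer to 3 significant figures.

428 m

Hyperfocal distance H = f²/(N·c) + f = 266²/(5.6 × 0.015) + 266 = 70756/0.084 + 266 ≈ 842599.3 mm ≈ 842.6 m.
Far limit Df = s·(H − f)/(H − s) = 284000 × (842599.3 − 266) / (842599.3 − 284000) = 284000 × 842333.3 / 558599.3 ≈ 428254 mm ≈ 428 m.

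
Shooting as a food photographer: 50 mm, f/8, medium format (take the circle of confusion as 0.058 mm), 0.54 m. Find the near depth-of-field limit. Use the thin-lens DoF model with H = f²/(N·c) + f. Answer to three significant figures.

495 mm

Hyperfocal distance H = f²/(N·c) + f = 50²/(8 × 0.058) + 50 = 2500/0.464 + 50 ≈ 5437.9 mm ≈ 5.438 m.
Near limit Dn = s·(H − f)/(H + s − 2f) = 540 × (5437.9 − 50) / (5437.9 + 540 − 2 × 50) = 540 × 5387.9 / 5877.9 ≈ 494.98 mm.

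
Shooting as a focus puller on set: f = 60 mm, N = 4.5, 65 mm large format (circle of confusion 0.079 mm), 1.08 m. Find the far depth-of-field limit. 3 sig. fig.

1.20 m

Hyperfocal distance H = f²/(N·c) + f = 60²/(4.5 × 0.079) + 60 = 3600/0.3555 + 60 ≈ 10186.6 mm ≈ 10.19 m.
Far limit Df = s·(H − f)/(H − s) = 1080 × (10186.6 − 60) / (10186.6 − 1080) = 1080 × 10126.6 / 9106.6 ≈ 1201.0 mm ≈ 1.20 m.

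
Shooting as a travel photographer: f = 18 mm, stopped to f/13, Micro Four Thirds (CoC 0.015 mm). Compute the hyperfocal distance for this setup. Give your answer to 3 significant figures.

Hyperfocal distance H = f²/(N·c) + f = 18²/(13 × 0.015) + 18 = 324/0.195 + 18 ≈ 1679.5 mm ≈ 1.68 m.

1.68 m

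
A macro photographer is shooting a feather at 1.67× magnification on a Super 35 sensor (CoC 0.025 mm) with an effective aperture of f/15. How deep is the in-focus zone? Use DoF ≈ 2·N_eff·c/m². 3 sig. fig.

0.269 mm

At magnification m, DoF ≈ 2·N_eff·c/m² = 2 × 15 × 0.025 / 1.67² = 0.75 / 2.789 ≈ 0.269 mm.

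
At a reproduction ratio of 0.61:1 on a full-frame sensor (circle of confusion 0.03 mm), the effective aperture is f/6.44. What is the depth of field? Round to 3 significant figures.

1.04 mm

At magnification m, DoF ≈ 2·N_eff·c/m² = 2 × 6.44 × 0.03 / 0.61² = 0.3864 / 0.3721 ≈ 1.04 mm.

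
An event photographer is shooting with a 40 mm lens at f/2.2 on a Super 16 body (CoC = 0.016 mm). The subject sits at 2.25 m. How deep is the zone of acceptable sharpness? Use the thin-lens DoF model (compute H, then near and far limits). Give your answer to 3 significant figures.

Hyperfocal distance H = f²/(N·c) + f = 40²/(2.2 × 0.016) + 40 = 1600/0.0352 + 40 ≈ 45494.5 mm ≈ 45.49 m.
Near limit Dn = s·(H − f)/(H + s − 2f) = 2250 × (45494.5 − 40) / (45494.5 + 2250 − 2 × 40) = 2250 × 45454.5 / 47664.5 ≈ 2145.68 mm.
Far limit Df = s·(H − f)/(H − s) = 2250 × (45494.5 − 40) / (45494.5 − 2250) = 2250 × 45454.5 / 43244.5 ≈ 2364.99 mm.
Depth of field = Df − Dn = 2364.99 − 2145.68 ≈ 219.31 mm.

219 mm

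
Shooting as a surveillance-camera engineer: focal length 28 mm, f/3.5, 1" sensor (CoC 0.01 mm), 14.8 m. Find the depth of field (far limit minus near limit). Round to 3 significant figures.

34.5 m

Hyperfocal distance H = f²/(N·c) + f = 28²/(3.5 × 0.01) + 28 = 784/0.035 + 28 ≈ 22428.0 mm ≈ 22.43 m.
Near limit Dn = s·(H − f)/(H + s − 2f) = 14800 × (22428.0 − 28) / (22428.0 + 14800 − 2 × 28) = 14800 × 22400.0 / 37172.0 ≈ 8919 mm.
Far limit Df = s·(H − f)/(H − s) = 14800 × (22428.0 − 28) / (22428.0 − 14800) = 14800 × 22400.0 / 7628.0 ≈ 43461 mm.
Depth of field = Df − Dn = 43461 − 8919 ≈ 34542 mm ≈ 34.5 m.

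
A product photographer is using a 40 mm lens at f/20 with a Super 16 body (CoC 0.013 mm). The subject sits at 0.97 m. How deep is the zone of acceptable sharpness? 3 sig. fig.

Hyperfocal distance H = f²/(N·c) + f = 40²/(20 × 0.013) + 40 = 1600/0.26 + 40 ≈ 6193.8 mm ≈ 6.194 m.
Near limit Dn = s·(H − f)/(H + s − 2f) = 970 × (6193.8 − 40) / (6193.8 + 970 − 2 × 40) = 970 × 6153.8 / 7083.8 ≈ 842.65 mm.
Far limit Df = s·(H − f)/(H − s) = 970 × (6193.8 − 40) / (6193.8 − 970) = 970 × 6153.8 / 5223.8 ≈ 1142.69 mm.
Depth of field = Df − Dn = 1142.69 − 842.65 ≈ 300.04 mm.

300 mm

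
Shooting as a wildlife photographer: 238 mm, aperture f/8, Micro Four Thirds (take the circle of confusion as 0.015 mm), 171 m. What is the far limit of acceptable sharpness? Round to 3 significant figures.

Hyperfocal distance H = f²/(N·c) + f = 238²/(8 × 0.015) + 238 = 56644/0.12 + 238 ≈ 472271.3 mm ≈ 472.3 m.
Far limit Df = s·(H − f)/(H − s) = 171000 × (472271.3 − 238) / (472271.3 − 171000) = 171000 × 472033.3 / 301271.3 ≈ 267924 mm ≈ 268 m.

268 m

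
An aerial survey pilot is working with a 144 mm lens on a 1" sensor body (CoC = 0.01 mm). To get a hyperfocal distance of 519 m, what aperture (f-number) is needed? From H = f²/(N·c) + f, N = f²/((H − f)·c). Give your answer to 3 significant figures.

Rearrange H = f²/(N·c) + f for N: N = f² / ((H − f)·c).
N = 144² / ((519000 − 144) × 0.01) = 20736 / 5189 ≈ 4.

f/4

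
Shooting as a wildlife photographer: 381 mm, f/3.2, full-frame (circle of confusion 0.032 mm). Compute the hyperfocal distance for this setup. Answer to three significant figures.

1420 m

Hyperfocal distance H = f²/(N·c) + f = 381²/(3.2 × 0.032) + 381 = 145161/0.1024 + 381 ≈ 1417968.9 mm ≈ 1420 m.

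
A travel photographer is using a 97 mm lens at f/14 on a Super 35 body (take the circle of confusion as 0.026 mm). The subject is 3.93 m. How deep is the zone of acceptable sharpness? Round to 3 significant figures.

Hyperfocal distance H = f²/(N·c) + f = 97²/(14 × 0.026) + 97 = 9409/0.364 + 97 ≈ 25945.9 mm ≈ 25.95 m.
Near limit Dn = s·(H − f)/(H + s − 2f) = 3930 × (25945.9 − 97) / (25945.9 + 3930 − 2 × 97) = 3930 × 25848.9 / 29681.9 ≈ 3422.5 mm.
Far limit Df = s·(H − f)/(H − s) = 3930 × (25945.9 − 97) / (25945.9 − 3930) = 3930 × 25848.9 / 22015.9 ≈ 4614.2 mm.
Depth of field = Df − Dn = 4614.2 − 3422.5 ≈ 1191.7 mm ≈ 1.19 m.

1.19 m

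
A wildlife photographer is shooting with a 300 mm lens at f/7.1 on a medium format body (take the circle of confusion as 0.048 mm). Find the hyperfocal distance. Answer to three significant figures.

264 m

Hyperfocal distance H = f²/(N·c) + f = 300²/(7.1 × 0.048) + 300 = 90000/0.3408 + 300 ≈ 264384.5 mm ≈ 264 m.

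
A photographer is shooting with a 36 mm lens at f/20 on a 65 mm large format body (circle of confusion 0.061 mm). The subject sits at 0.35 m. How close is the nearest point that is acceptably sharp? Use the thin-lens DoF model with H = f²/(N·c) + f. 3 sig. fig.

270 mm

Hyperfocal distance H = f²/(N·c) + f = 36²/(20 × 0.061) + 36 = 1296/1.22 + 36 ≈ 1098.3 mm ≈ 1.098 m.
Near limit Dn = s·(H − f)/(H + s − 2f) = 350 × (1098.3 − 36) / (1098.3 + 350 − 2 × 36) = 350 × 1062.3 / 1376.3 ≈ 270.15 mm.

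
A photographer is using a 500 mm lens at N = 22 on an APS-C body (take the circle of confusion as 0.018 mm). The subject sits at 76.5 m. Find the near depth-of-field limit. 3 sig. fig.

Hyperfocal distance H = f²/(N·c) + f = 500²/(22 × 0.018) + 500 = 250000/0.396 + 500 ≈ 631813.1 mm ≈ 631.8 m.
Near limit Dn = s·(H − f)/(H + s − 2f) = 76500 × (631813.1 − 500) / (631813.1 + 76500 − 2 × 500) = 76500 × 631313.1 / 707313.1 ≈ 68280 mm ≈ 68.3 m.

68.3 m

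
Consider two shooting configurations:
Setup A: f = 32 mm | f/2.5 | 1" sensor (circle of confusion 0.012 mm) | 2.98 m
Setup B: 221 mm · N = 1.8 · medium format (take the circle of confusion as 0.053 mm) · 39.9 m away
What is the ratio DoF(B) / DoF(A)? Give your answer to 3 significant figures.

12.0

Setup A: H = 32²/(2.5×0.012) + 32 ≈ 34165.3 mm; DoF = Df − Dn = 3261.70 − 2743.09 ≈ 518.61 mm.
Setup B: H = 221²/(1.8×0.053) + 221 ≈ 512181.2 mm; DoF = Df − Dn = 43252.2 − 37030.0 ≈ 6222.2 mm.
Ratio = 6222.2 / 518.61 ≈ 12.0.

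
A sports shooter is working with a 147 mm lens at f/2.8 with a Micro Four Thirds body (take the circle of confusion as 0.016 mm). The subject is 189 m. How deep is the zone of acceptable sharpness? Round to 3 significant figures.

175 m

Hyperfocal distance H = f²/(N·c) + f = 147²/(2.8 × 0.016) + 147 = 21609/0.0448 + 147 ≈ 482490.8 mm ≈ 482.5 m.
Near limit Dn = s·(H − f)/(H + s − 2f) = 189000 × (482490.8 − 147) / (482490.8 + 189000 − 2 × 147) = 189000 × 482343.8 / 671196.8 ≈ 135822 mm.
Far limit Df = s·(H − f)/(H − s) = 189000 × (482490.8 − 147) / (482490.8 − 189000) = 189000 × 482343.8 / 293490.8 ≈ 310616 mm.
Depth of field = Df − Dn = 310616 − 135822 ≈ 174794 mm ≈ 175 m.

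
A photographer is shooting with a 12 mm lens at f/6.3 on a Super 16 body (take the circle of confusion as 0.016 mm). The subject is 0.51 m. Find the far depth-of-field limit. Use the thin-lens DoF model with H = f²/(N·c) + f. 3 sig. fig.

Hyperfocal distance H = f²/(N·c) + f = 12²/(6.3 × 0.016) + 12 = 144/0.1008 + 12 ≈ 1440.6 mm ≈ 1.441 m.
Far limit Df = s·(H − f)/(H − s) = 510 × (1440.6 − 12) / (1440.6 − 510) = 510 × 1428.6 / 930.6 ≈ 782.93 mm ≈ 0.783 m.

0.783 m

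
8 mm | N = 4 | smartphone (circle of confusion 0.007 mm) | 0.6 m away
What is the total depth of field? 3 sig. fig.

Hyperfocal distance H = f²/(N·c) + f = 8²/(4 × 0.007) + 8 = 64/0.028 + 8 ≈ 2293.7 mm ≈ 2.294 m.
Near limit Dn = s·(H − f)/(H + s − 2f) = 600 × (2293.7 − 8) / (2293.7 + 600 − 2 × 8) = 600 × 2285.7 / 2877.7 ≈ 476.57 mm.
Far limit Df = s·(H − f)/(H − s) = 600 × (2293.7 − 8) / (2293.7 − 600) = 600 × 2285.7 / 1693.7 ≈ 809.72 mm.
Depth of field = Df − Dn = 809.72 − 476.57 ≈ 333.15 mm.

333 mm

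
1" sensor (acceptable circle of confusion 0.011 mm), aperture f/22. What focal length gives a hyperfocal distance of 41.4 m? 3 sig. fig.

100 mm

From H = f²/(N·c) + f, with f ≪ H: f ≈ √(H·N·c) = √(41400 × 22 × 0.011) = √10019 ≈ 100.1 mm.
The +f correction barely moves this — solving exactly, f² + N·c·f − N·c·H = 0 ⇒ f = (−N·c + √((N·c)² + 4·N·c·H))/2 = (−0.242 + √40075)/2 ≈ 99.973 mm, so f ≈ 100 mm.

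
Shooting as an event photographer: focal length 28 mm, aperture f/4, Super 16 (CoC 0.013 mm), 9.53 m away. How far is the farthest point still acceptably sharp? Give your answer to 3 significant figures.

Hyperfocal distance H = f²/(N·c) + f = 28²/(4 × 0.013) + 28 = 784/0.052 + 28 ≈ 15104.9 mm ≈ 15.10 m.
Far limit Df = s·(H − f)/(H − s) = 9530 × (15104.9 − 28) / (15104.9 − 9530) = 9530 × 15076.9 / 5574.9 ≈ 25773 mm ≈ 25.8 m.

25.8 m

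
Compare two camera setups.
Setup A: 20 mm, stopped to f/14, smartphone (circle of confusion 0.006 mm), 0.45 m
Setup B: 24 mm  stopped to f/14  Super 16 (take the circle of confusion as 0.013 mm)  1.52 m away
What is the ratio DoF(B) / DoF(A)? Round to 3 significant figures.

Setup A: H = 20²/(14×0.006) + 20 ≈ 4781.9 mm; DoF = Df − Dn = 494.669 − 412.730 ≈ 81.939 mm.
Setup B: H = 24²/(14×0.013) + 24 ≈ 3188.8 mm; DoF = Df − Dn = 2882.6 − 1032.1 ≈ 1850.5 mm.
Ratio = 1850.5 / 81.939 ≈ 22.6.

22.6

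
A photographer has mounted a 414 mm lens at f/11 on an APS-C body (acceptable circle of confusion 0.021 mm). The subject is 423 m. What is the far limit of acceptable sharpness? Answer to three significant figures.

983 m

Hyperfocal distance H = f²/(N·c) + f = 414²/(11 × 0.021) + 414 = 171396/0.231 + 414 ≈ 742388.0 mm ≈ 742.4 m.
Far limit Df = s·(H − f)/(H − s) = 423000 × (742388.0 − 414) / (742388.0 − 423000) = 423000 × 741974.0 / 319388.0 ≈ 982676 mm ≈ 983 m.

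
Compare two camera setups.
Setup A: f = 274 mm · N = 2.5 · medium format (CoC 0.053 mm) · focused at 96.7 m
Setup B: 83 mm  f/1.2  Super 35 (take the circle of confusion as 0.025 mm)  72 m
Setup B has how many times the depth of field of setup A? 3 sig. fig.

Setup A: H = 274²/(2.5×0.053) + 274 ≈ 566885.3 mm; DoF = Df − Dn = 116531 − 82637 ≈ 33894 mm.
Setup B: H = 83²/(1.2×0.025) + 83 ≈ 229716.3 mm; DoF = Df − Dn = 104831 − 54829 ≈ 50002 mm.
Ratio = 50002 / 33894 ≈ 1.48.

1.48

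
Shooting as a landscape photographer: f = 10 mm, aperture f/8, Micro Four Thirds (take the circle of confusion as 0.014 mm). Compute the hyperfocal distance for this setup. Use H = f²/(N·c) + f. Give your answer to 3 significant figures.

0.903 m

Hyperfocal distance H = f²/(N·c) + f = 10²/(8 × 0.014) + 10 = 100/0.112 + 10 ≈ 902.9 mm ≈ 0.903 m.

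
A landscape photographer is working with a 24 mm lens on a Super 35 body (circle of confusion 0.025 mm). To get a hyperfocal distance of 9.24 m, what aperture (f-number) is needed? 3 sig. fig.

Rearrange H = f²/(N·c) + f for N: N = f² / ((H − f)·c).
N = 24² / ((9240 − 24) × 0.025) = 576 / 230.4 ≈ 2.50.

f/2.50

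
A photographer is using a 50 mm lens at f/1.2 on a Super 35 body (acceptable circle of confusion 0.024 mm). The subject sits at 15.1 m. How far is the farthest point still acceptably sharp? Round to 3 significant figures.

18.3 m

Hyperfocal distance H = f²/(N·c) + f = 50²/(1.2 × 0.024) + 50 = 2500/0.0288 + 50 ≈ 86855.6 mm ≈ 86.86 m.
Far limit Df = s·(H − f)/(H − s) = 15100 × (86855.6 − 50) / (86855.6 − 15100) = 15100 × 86805.6 / 71755.6 ≈ 18267 mm ≈ 18.3 m.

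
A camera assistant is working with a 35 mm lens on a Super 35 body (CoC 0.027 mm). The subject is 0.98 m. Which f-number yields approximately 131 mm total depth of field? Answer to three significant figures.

f/3.19

Write h = H − f = f²/(N·c). The thin-lens limits are Dn = s·h/(h + (s−f)) and Df = s·h/(h − (s−f)), so DoF = Df − Dn = 2·s·(s−f)·h / (h² − (s−f)²).
That is a quadratic in h: DoF·h² − 2·s·(s−f)·h − DoF·(s−f)² = 0 ⇒ h = (s−f)·(s + √(s² + DoF²)) / DoF = 945 × (980 + √(980² + 131²)) / 131 = 945 × (980 + 988.717) / 131 ≈ 14202 mm.
Then N = f²/(c·h) = 35² / (0.027 × 14202) = 1225 / 383.45 ≈ 3.19.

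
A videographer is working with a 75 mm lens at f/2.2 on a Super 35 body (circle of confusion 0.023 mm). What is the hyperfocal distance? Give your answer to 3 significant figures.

111 m

Hyperfocal distance H = f²/(N·c) + f = 75²/(2.2 × 0.023) + 75 = 5625/0.0506 + 75 ≈ 111241.0 mm ≈ 111 m.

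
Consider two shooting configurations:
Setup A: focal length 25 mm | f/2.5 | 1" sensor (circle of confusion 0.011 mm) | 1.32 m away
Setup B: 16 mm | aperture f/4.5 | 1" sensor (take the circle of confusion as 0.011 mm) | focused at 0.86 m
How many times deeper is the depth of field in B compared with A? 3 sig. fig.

1.91

Setup A: H = 25²/(2.5×0.011) + 25 ≈ 22752.3 mm; DoF = Df − Dn = 1399.76 − 1248.84 ≈ 150.92 mm.
Setup B: H = 16²/(4.5×0.011) + 16 ≈ 5187.7 mm; DoF = Df − Dn = 1027.72 − 739.34 ≈ 288.38 mm.
Ratio = 288.38 / 150.92 ≈ 1.91.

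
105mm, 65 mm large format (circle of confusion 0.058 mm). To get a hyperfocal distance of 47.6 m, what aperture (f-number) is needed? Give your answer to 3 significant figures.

Rearrange H = f²/(N·c) + f for N: N = f² / ((H − f)·c).
N = 105² / ((47600 − 105) × 0.058) = 11025 / 2755 ≈ 4.

f/4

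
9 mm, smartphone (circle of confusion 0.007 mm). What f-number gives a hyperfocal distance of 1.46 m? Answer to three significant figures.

f/7.97

Rearrange H = f²/(N·c) + f for N: N = f² / ((H − f)·c).
N = 9² / ((1460 − 9) × 0.007) = 81 / 10.16 ≈ 7.97.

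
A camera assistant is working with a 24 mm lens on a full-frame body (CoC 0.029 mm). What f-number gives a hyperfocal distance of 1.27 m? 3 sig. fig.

Rearrange H = f²/(N·c) + f for N: N = f² / ((H − f)·c).
N = 24² / ((1270 − 24) × 0.029) = 576 / 36.13 ≈ 15.9.

f/15.9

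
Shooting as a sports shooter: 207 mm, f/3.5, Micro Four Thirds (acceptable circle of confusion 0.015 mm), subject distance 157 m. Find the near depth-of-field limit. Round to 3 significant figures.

Hyperfocal distance H = f²/(N·c) + f = 207²/(3.5 × 0.015) + 207 = 42849/0.0525 + 207 ≈ 816378.4 mm ≈ 816.4 m.
Near limit Dn = s·(H − f)/(H + s − 2f) = 157000 × (816378.4 − 207) / (816378.4 + 157000 − 2 × 207) = 157000 × 816171.4 / 972964.4 ≈ 131699 mm ≈ 132 m.

132 m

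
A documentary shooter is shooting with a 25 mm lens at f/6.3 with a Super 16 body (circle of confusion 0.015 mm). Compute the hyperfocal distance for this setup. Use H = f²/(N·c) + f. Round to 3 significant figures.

6.64 m

Hyperfocal distance H = f²/(N·c) + f = 25²/(6.3 × 0.015) + 25 = 625/0.0945 + 25 ≈ 6638.8 mm ≈ 6.64 m.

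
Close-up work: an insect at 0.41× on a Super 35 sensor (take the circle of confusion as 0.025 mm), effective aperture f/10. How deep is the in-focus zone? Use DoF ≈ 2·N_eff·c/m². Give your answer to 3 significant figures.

At magnification m, DoF ≈ 2·N_eff·c/m² = 2 × 10 × 0.025 / 0.41² = 0.5 / 0.1681 ≈ 2.97 mm.

2.97 mm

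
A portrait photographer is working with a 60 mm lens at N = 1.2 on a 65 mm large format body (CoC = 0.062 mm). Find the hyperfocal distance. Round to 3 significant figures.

48.4 m

Hyperfocal distance H = f²/(N·c) + f = 60²/(1.2 × 0.062) + 60 = 3600/0.0744 + 60 ≈ 48447.1 mm ≈ 48.4 m.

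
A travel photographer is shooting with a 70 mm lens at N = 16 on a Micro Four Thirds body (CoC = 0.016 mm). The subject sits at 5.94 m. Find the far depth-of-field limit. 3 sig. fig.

Hyperfocal distance H = f²/(N·c) + f = 70²/(16 × 0.016) + 70 = 4900/0.256 + 70 ≈ 19210.6 mm ≈ 19.21 m.
Far limit Df = s·(H − f)/(H − s) = 5940 × (19210.6 − 70) / (19210.6 − 5940) = 5940 × 19140.6 / 13270.6 ≈ 8567.4 mm ≈ 8.57 m.

8.57 m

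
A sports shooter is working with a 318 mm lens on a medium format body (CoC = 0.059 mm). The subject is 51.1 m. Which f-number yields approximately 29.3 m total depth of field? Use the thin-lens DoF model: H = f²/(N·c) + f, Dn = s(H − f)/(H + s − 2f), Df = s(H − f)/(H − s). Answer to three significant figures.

Write h = H − f = f²/(N·c). The thin-lens limits are Dn = s·h/(h + (s−f)) and Df = s·h/(h − (s−f)), so DoF = Df − Dn = 2·s·(s−f)·h / (h² − (s−f)²).
That is a quadratic in h: DoF·h² − 2·s·(s−f)·h − DoF·(s−f)² = 0 ⇒ h = (s−f)·(s + √(s² + DoF²)) / DoF = 50782 × (51100 + √(51100² + 29300²)) / 29300 = 50782 × (51100 + 58904.2) / 29300 ≈ 190656 mm.
Then N = f²/(c·h) = 318² / (0.059 × 190656) = 101124 / 11249 ≈ 8.99.

f/8.99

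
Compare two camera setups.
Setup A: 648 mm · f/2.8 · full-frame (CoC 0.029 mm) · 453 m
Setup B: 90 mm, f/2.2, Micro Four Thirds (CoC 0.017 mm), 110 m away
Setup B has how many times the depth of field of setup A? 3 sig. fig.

1.88

Setup A: H = 648²/(2.8×0.029) + 648 ≈ 5171879.5 mm; DoF = Df − Dn = 496425 − 416561 ≈ 79864 mm.
Setup B: H = 90²/(2.2×0.017) + 90 ≈ 216667.5 mm; DoF = Df − Dn = 223344 − 72969 ≈ 150375 mm.
Ratio = 150375 / 79864 ≈ 1.88.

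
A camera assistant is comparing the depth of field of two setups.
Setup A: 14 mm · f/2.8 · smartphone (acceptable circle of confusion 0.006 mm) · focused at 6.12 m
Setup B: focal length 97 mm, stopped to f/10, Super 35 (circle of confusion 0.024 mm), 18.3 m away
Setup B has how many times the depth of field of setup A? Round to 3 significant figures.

Setup A: H = 14²/(2.8×0.006) + 14 ≈ 11680.7 mm; DoF = Df − Dn = 12840.2 − 4017.4 ≈ 8822.8 mm.
Setup B: H = 97²/(10×0.024) + 97 ≈ 39301.2 mm; DoF = Df − Dn = 34162 − 12497 ≈ 21665 mm.
Ratio = 21665 / 8822.8 ≈ 2.46.

2.46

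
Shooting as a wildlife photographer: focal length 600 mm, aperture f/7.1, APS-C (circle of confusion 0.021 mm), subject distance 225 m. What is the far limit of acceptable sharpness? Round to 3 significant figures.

Hyperfocal distance H = f²/(N·c) + f = 600²/(7.1 × 0.021) + 600 = 360000/0.1491 + 600 ≈ 2415086.9 mm ≈ 2415 m.
Far limit Df = s·(H − f)/(H − s) = 225000 × (2415086.9 − 600) / (2415086.9 − 225000) = 225000 × 2414486.9 / 2190086.9 ≈ 248054 mm ≈ 248 m.

248 m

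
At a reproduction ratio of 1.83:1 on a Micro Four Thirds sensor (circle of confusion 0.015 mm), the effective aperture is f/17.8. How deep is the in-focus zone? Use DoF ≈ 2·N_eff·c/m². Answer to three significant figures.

0.159 mm

At magnification m, DoF ≈ 2·N_eff·c/m² = 2 × 17.8 × 0.015 / 1.83² = 0.534 / 3.349 ≈ 0.159 mm.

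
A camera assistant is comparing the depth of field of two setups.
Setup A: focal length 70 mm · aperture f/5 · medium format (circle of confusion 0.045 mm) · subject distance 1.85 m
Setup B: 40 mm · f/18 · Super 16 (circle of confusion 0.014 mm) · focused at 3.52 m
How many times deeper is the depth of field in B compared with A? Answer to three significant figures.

Setup A: H = 70²/(5×0.045) + 70 ≈ 21847.8 mm; DoF = Df − Dn = 2014.67 − 1710.22 ≈ 304.45 mm.
Setup B: H = 40²/(18×0.014) + 40 ≈ 6389.2 mm; DoF = Df − Dn = 7789.3 − 2273.8 ≈ 5515.5 mm.
Ratio = 5515.5 / 304.45 ≈ 18.1.

18.1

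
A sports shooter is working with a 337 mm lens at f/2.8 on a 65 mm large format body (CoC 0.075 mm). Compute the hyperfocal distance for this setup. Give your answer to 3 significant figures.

Hyperfocal distance H = f²/(N·c) + f = 337²/(2.8 × 0.075) + 337 = 113569/0.21 + 337 ≈ 541141.8 mm ≈ 541 m.

541 m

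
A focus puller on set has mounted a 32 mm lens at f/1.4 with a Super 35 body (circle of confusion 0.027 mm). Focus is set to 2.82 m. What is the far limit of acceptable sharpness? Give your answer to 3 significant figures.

Hyperfocal distance H = f²/(N·c) + f = 32²/(1.4 × 0.027) + 32 = 1024/0.0378 + 32 ≈ 27121.9 mm ≈ 27.12 m.
Far limit Df = s·(H − f)/(H − s) = 2820 × (27121.9 − 32) / (27121.9 − 2820) = 2820 × 27089.9 / 24301.9 ≈ 3143.5 mm ≈ 3.14 m.

3.14 m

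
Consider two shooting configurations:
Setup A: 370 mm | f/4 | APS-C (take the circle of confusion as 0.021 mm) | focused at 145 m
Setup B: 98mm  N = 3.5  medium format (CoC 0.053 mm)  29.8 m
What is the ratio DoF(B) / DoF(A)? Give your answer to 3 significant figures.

Setup A: H = 370²/(4×0.021) + 370 ≈ 1630131.9 mm; DoF = Df − Dn = 159121 − 133181 ≈ 25940 mm.
Setup B: H = 98²/(3.5×0.053) + 98 ≈ 51871.6 mm; DoF = Df − Dn = 69902 − 18936 ≈ 50966 mm.
Ratio = 50966 / 25940 ≈ 1.96.

1.96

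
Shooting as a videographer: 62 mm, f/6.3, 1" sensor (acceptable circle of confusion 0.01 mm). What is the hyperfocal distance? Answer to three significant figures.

Hyperfocal distance H = f²/(N·c) + f = 62²/(6.3 × 0.01) + 62 = 3844/0.063 + 62 ≈ 61077.9 mm ≈ 61.1 m.

61.1 m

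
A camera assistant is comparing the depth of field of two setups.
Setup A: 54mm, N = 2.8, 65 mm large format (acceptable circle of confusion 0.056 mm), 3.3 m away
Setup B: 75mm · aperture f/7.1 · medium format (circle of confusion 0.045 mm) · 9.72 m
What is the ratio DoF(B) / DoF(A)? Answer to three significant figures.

12.8

Setup A: H = 54²/(2.8×0.056) + 54 ≈ 18650.9 mm; DoF = Df − Dn = 3997.8 − 2809.6 ≈ 1188.2 mm.
Setup B: H = 75²/(7.1×0.045) + 75 ≈ 17680.6 mm; DoF = Df − Dn = 21497 − 6280 ≈ 15217 mm.
Ratio = 15217 / 1188.2 ≈ 12.8.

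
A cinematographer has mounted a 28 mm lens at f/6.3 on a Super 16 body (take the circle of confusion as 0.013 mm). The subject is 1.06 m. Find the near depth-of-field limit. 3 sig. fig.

0.957 m

Hyperfocal distance H = f²/(N·c) + f = 28²/(6.3 × 0.013) + 28 = 784/0.0819 + 28 ≈ 9600.6 mm ≈ 9.601 m.
Near limit Dn = s·(H − f)/(H + s − 2f) = 1060 × (9600.6 − 28) / (9600.6 + 1060 − 2 × 28) = 1060 × 9572.6 / 10604.6 ≈ 956.85 mm ≈ 0.957 m.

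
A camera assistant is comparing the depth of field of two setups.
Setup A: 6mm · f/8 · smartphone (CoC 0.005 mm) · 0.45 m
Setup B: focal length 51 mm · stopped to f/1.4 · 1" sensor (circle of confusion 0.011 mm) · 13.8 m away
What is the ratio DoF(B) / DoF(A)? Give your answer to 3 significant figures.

3.85

Setup A: H = 6²/(8×0.005) + 6 ≈ 906.0 mm; DoF = Df − Dn = 888.16 − 301.34 ≈ 586.82 mm.
Setup B: H = 51²/(1.4×0.011) + 51 ≈ 168947.1 mm; DoF = Df − Dn = 15022.9 − 12761.2 ≈ 2261.7 mm.
Ratio = 2261.7 / 586.82 ≈ 3.85.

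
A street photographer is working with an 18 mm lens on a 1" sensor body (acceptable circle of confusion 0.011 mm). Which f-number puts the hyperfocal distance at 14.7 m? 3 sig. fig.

Rearrange H = f²/(N·c) + f for N: N = f² / ((H − f)·c).
N = 18² / ((14700 − 18) × 0.011) = 324 / 161.5 ≈ 2.01.

f/2.01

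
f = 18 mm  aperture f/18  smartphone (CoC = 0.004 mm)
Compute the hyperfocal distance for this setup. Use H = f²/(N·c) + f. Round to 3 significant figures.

Hyperfocal distance H = f²/(N·c) + f = 18²/(18 × 0.004) + 18 = 324/0.072 + 18 ≈ 4518.0 mm ≈ 4.52 m.

4.52 m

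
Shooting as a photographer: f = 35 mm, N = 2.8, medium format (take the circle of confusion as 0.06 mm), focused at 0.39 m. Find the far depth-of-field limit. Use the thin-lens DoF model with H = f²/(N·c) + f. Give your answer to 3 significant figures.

410 mm

Hyperfocal distance H = f²/(N·c) + f = 35²/(2.8 × 0.06) + 35 = 1225/0.168 + 35 ≈ 7326.7 mm ≈ 7.327 m.
Far limit Df = s·(H − f)/(H − s) = 390 × (7326.7 − 35) / (7326.7 − 390) = 390 × 7291.7 / 6936.7 ≈ 409.96 mm.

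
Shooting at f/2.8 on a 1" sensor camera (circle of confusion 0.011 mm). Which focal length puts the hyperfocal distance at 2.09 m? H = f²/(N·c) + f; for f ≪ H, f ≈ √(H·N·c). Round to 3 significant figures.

From H = f²/(N·c) + f, with f ≪ H: f ≈ √(H·N·c) = √(2090 × 2.8 × 0.011) = √64.372 ≈ 8.023 mm.
Exact: f² + N·c·f − N·c·H = 0 ⇒ f = (−N·c + √((N·c)² + 4·N·c·H))/2 = (−0.0308 + √257.49)/2 ≈ 8.0078 mm ≈ 8.01 mm.

8.01 mm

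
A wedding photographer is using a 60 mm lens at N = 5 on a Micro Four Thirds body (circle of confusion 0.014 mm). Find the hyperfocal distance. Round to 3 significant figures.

Hyperfocal distance H = f²/(N·c) + f = 60²/(5 × 0.014) + 60 = 3600/0.07 + 60 ≈ 51488.6 mm ≈ 51.5 m.

51.5 m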